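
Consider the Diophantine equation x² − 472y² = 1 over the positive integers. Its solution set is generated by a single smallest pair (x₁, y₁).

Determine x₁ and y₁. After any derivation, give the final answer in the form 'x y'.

√472 = [21; 1,2,1,1,1,…,2,1,42, …], period ℓ=14 (even) → k=13
a_0=21:  p_0=21·1+0=21,  q_0=21·0+1=1
a_1=1:  p_1=1·21+1=22,  q_1=1·1+0=1
a_2=2:  p_2=2·22+21=65,  q_2=2·1+1=3
…
a_4=1:  p_4=1·87+65=152,  q_4=1·4+3=7
a_5=1:  p_5=1·152+87=239,  q_5=1·7+4=11
…
a_7=5:  p_7=5·1108+239=5779,  q_7=5·51+11=266
a_8=4:  p_8=4·5779+1108=24224,  q_8=4·266+51=1115
a_9=1:  p_9=1·24224+5779=30003,  q_9=1·1115+266=1381
a_10=1:  p_10=1·30003+24224=54227,  q_10=1·1381+1115=2496
…
a_12=2:  p_12=2·84230+54227=222687,  q_12=2·3877+2496=10250
a_13=1:  p_13=1·222687+84230=306917,  q_13=1·10250+3877=14127
→ (306917, 14127).  Check: 306917²=94198044889, 472·14127²=94198044888, difference 1.

306917 14127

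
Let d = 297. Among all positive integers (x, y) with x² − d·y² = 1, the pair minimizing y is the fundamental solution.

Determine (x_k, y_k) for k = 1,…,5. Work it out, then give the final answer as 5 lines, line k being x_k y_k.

48599 2820
4723725601 274098360
459136680917399 26641812392460
44627167107085622401 2589530880648228720
4337671388015371645214999 251697222510604722734100

d=297: √d = [17; 4,3,1,1,2,1,1,3,4,34] (ℓ=10, even), read p_9/q_9
step 0: (17, 1)  from 17·(1,0) + (0,1)
…
step 2: (224, 13)  from 3·(69,4) + (17,1)
step 3: (293, 17)  from 1·(224,13) + (69,4)
…
step 8: (11357, 659)  from 3·(3171,184) + (1844,107)
step 9: (48599, 2820)  from 4·(11357,659) + (3171,184)
→ (48599, 2820).  Check: 48599²=2361862801, 297·2820²=2361862800, difference 1.
k=2:  x_2 = 48599·48599+297·2820·2820 = 4723725601,  y_2 = 48599·2820+2820·48599 = 274098360
k=3:  x_3 = 48599·4723725601+297·2820·274098360 = 459136680917399,  y_3 = 48599·274098360+2820·4723725601 = 26641812392460
k=4:  x_4 = 48599·459136680917399+297·2820·26641812392460 = 44627167107085622401,  y_4 = 48599·26641812392460+2820·459136680917399 = 2589530880648228720
k=5:  x_5 = 48599·44627167107085622401+297·2820·2589530880648228720 = 4337671388015371645214999,  y_5 = 48599·2589530880648228720+2820·44627167107085622401 = 251697222510604722734100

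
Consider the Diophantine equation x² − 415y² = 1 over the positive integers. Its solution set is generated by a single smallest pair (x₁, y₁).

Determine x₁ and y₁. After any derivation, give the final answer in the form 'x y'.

√415 → a₀=20, period (2,1,2,4,6,…,1,2,40); ℓ=16 even so k=15
i=0: a=20 ⇒ p=20, q=1
…
i=2: a=1 ⇒ p=61, q=3
i=3: a=2 ⇒ p=163, q=8
…
i=6: a=1 ⇒ p=5154, q=253
…
i=10: a=1 ⇒ p=77473, q=3803
i=11: a=6 ⇒ p=508372, q=24955
i=12: a=4 ⇒ p=2110961, q=103623
…
i=14: a=1 ⇒ p=6841255, q=335824
i=15: a=2 ⇒ p=18412804, q=903849
(x₁, y₁) = (18412804, 903849);  18412804² − 415·903849² = 1 ✓

18412804 903849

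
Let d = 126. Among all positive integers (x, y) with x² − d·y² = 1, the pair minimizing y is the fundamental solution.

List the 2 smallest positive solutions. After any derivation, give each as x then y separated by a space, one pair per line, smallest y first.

d=126: √d = [11; 4,2,4,22] (ℓ=4, even), read p_3/q_3
i=0: a=11 ⇒ p=11, q=1
i=1: a=4 ⇒ p=45, q=4
i=2: a=2 ⇒ p=101, q=9
i=3: a=4 ⇒ p=449, q=40
→ (449, 40).  Check: 449²=201601, 126·40²=201600, difference 1.
(449+40√126)^2 = 403201 + 35920√126

449 40
403201 35920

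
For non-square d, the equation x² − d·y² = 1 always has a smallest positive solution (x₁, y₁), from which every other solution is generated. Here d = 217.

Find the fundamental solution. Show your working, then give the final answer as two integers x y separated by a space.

d=217: √d = [14; 1,2,1,2,1,…,2,1,28] (ℓ=16, even), read p_15/q_15
k=0  a_k=14  p_k/q_k = 14/1
k=1  a_k=1  p_k/q_k = 15/1
k=2  a_k=2  p_k/q_k = 44/3
…
k=4  a_k=2  p_k/q_k = 162/11
k=5  a_k=1  p_k/q_k = 221/15
…
k=7  a_k=9  p_k/q_k = 3668/249
…
k=9  a_k=9  p_k/q_k = 139163/9447
k=10  a_k=1  p_k/q_k = 154218/10469
k=11  a_k=1  p_k/q_k = 293381/19916
…
k=13  a_k=1  p_k/q_k = 1034361/70217
k=14  a_k=2  p_k/q_k = 2809702/190735
k=15  a_k=1  p_k/q_k = 3844063/260952
→ (3844063, 260952).  Check: 3844063²=14776820347969, 217·260952²=14776820347968, difference 1.

3844063 260952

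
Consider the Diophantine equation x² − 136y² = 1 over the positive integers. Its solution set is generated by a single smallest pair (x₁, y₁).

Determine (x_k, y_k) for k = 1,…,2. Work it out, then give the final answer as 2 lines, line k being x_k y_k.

√136 = [11; 1,1,1,22, …], period ℓ=4 (even) → k=3
step 0: (11, 1)  from 11·(1,0) + (0,1)
…
step 2: (23, 2)  from 1·(12,1) + (11,1)
step 3: (35, 3)  from 1·(23,2) + (12,1)
→ (35, 3).  Check: 35²=1225, 136·3²=1224, difference 1.
(x_2, y_2) = (35·35 + 136·3·3, 35·3 + 3·35) = (2449, 210)

35 3
2449 210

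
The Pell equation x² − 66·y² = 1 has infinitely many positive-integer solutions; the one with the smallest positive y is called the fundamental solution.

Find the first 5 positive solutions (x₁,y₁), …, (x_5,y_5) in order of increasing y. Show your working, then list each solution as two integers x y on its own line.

65 8
8449 1040
1098305 135192
142771201 17573920
18559157825 2284474408

√66 = [8; 8,16, …], period ℓ=2 (even) → k=1
k=0  a_k=8  p_k/q_k = 8/1
k=1  a_k=8  p_k/q_k = 65/8
fundamental: x₁=65, y₁=8  (since 4225 − 66·64 = 1)
n=2: (65,8)∘(65,8) = (65·65+66·8·8, 65·8+8·65) = (8449,1040)
n=3: (8449,1040)∘(65,8) = (65·8449+66·8·1040, 65·1040+8·8449) = (1098305,135192)
n=4: (1098305,135192)∘(65,8) = (65·1098305+66·8·135192, 65·135192+8·1098305) = (142771201,17573920)
n=5: (142771201,17573920)∘(65,8) = (65·142771201+66·8·17573920, 65·17573920+8·142771201) = (18559157825,2284474408)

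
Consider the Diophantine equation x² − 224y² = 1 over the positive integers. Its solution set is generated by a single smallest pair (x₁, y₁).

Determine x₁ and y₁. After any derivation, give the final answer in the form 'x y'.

15 1

d=224: √d = [14; 1,28] (ℓ=2, even), read p_1/q_1
k=0  a_k=14  p_k/q_k = 14/1
k=1  a_k=1  p_k/q_k = 15/1
(x₁, y₁) = (15, 1);  15² − 224·1² = 1 ✓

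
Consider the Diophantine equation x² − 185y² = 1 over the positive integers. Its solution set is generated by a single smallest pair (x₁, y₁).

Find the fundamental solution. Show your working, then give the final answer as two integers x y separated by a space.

√185 = [13; 1,1,1,1,26, …], period ℓ=5 (odd) → k=9
k=0  a_k=13  p_k/q_k = 13/1
k=1  a_k=1  p_k/q_k = 14/1
k=2  a_k=1  p_k/q_k = 27/2
k=3  a_k=1  p_k/q_k = 41/3
…
k=5  a_k=26  p_k/q_k = 1809/133
k=6  a_k=1  p_k/q_k = 1877/138
…
k=8  a_k=1  p_k/q_k = 5563/409
k=9  a_k=1  p_k/q_k = 9249/680
(x₁, y₁) = (9249, 680);  9249² − 185·680² = 1 ✓

9249 680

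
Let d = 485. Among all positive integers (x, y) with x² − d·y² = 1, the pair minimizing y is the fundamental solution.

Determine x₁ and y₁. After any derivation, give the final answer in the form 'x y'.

969 44

d=485: √d = [22; 44] (ℓ=1, odd), read p_1/q_1
step 0: (22, 1)  from 22·(1,0) + (0,1)
step 1: (969, 44)  from 44·(22,1) + (1,0)
→ (969, 44).  Check: 969²=938961, 485·44²=938960, difference 1.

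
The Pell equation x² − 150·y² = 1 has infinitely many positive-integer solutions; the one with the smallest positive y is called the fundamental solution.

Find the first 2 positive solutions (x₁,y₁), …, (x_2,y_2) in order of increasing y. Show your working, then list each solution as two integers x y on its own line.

d=150: √d = [12; 4,24] (ℓ=2, even), read p_1/q_1
step 0: (12, 1)  from 12·(1,0) + (0,1)
step 1: (49, 4)  from 4·(12,1) + (1,0)
(x₁, y₁) = (49, 4);  49² − 150·4² = 1 ✓
(x_2, y_2) = (49·49 + 150·4·4, 49·4 + 4·49) = (4801, 392)

49 4
4801 392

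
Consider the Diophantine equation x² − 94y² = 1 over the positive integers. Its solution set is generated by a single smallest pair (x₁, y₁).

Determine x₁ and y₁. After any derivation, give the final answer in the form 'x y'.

2143295 221064

[9; 1,2,3,1,1,…,2,1,18] for √94; ℓ=16 ⇒ convergent index 15
i=0: a=9 ⇒ p=9, q=1
i=1: a=1 ⇒ p=10, q=1
i=2: a=2 ⇒ p=29, q=3
…
i=4: a=1 ⇒ p=126, q=13
…
i=6: a=5 ⇒ p=1241, q=128
i=7: a=1 ⇒ p=1464, q=151
…
i=9: a=1 ⇒ p=14417, q=1487
i=10: a=5 ⇒ p=85038, q=8771
…
i=12: a=1 ⇒ p=184493, q=19029
…
i=14: a=2 ⇒ p=1490361, q=153719
i=15: a=1 ⇒ p=2143295, q=221064
→ (2143295, 221064).  Check: 2143295²=4593713457025, 94·221064²=4593713457024, difference 1.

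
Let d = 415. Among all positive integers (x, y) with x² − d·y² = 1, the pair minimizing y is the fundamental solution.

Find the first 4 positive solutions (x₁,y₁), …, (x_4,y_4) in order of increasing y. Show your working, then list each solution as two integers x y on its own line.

18412804 903849
678062702284831 33284788965192
24970071273761872339444 1225732590794885332887
919538056459614718055705397121 45138347901436822389057205104

√415 = [20; 2,1,2,4,6,…,1,2,40, …], period ℓ=16 (even) → k=15
i=0: a=20 ⇒ p=20, q=1
…
i=3: a=2 ⇒ p=163, q=8
i=4: a=4 ⇒ p=713, q=35
i=5: a=6 ⇒ p=4441, q=218
i=6: a=1 ⇒ p=5154, q=253
…
i=9: a=1 ⇒ p=43534, q=2137
…
i=14: a=1 ⇒ p=6841255, q=335824
i=15: a=2 ⇒ p=18412804, q=903849
(x₁, y₁) = (18412804, 903849);  18412804² − 415·903849² = 1 ✓
(18412804+903849√415)^2 = 678062702284831 + 33284788965192√415
(18412804+903849√415)^3 = 24970071273761872339444 + 1225732590794885332887√415
(18412804+903849√415)^4 = 919538056459614718055705397121 + 45138347901436822389057205104√415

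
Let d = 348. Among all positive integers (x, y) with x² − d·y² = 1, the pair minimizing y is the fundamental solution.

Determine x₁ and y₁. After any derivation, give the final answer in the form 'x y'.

1567 84

d=348: √d = [18; 1,1,1,8,1,1,1,36] (ℓ=8, even), read p_7/q_7
i=0: a=18 ⇒ p=18, q=1
i=1: a=1 ⇒ p=19, q=1
i=2: a=1 ⇒ p=37, q=2
…
i=4: a=8 ⇒ p=485, q=26
…
i=6: a=1 ⇒ p=1026, q=55
i=7: a=1 ⇒ p=1567, q=84
fundamental: x₁=1567, y₁=84  (since 2455489 − 348·7056 = 1)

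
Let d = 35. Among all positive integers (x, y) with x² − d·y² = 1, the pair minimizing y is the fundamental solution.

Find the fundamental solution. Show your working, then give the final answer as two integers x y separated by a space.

6 1

d=35: √d = [5; 1,10] (ℓ=2, even), read p_1/q_1
step 0: (5, 1)  from 5·(1,0) + (0,1)
step 1: (6, 1)  from 1·(5,1) + (1,0)
(x₁, y₁) = (6, 1);  6² − 35·1² = 1 ✓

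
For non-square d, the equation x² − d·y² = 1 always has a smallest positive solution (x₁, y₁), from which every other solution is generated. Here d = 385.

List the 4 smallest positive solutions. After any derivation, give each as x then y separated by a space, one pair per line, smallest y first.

95831 4884
18367161121 936077208
3520286834677271 179410429834812
674705215289547953281 34386161802063660336

d=385: √d = [19; 1,1,1,1,1,…,1,1,38] (ℓ=16, even), read p_15/q_15
k=0  a_k=19  p_k/q_k = 19/1
…
k=4  a_k=1  p_k/q_k = 98/5
k=5  a_k=1  p_k/q_k = 157/8
k=6  a_k=3  p_k/q_k = 569/29
…
k=9  a_k=1  p_k/q_k = 2747/140
…
k=11  a_k=1  p_k/q_k = 13009/663
k=12  a_k=1  p_k/q_k = 23271/1186
k=13  a_k=1  p_k/q_k = 36280/1849
k=14  a_k=1  p_k/q_k = 59551/3035
k=15  a_k=1  p_k/q_k = 95831/4884
(x₁, y₁) = (95831, 4884);  95831² − 385·4884² = 1 ✓
k=2:  x_2 = 95831·95831+385·4884·4884 = 18367161121,  y_2 = 95831·4884+4884·95831 = 936077208
k=3:  x_3 = 95831·18367161121+385·4884·936077208 = 3520286834677271,  y_3 = 95831·936077208+4884·18367161121 = 179410429834812
k=4:  x_4 = 95831·3520286834677271+385·4884·179410429834812 = 674705215289547953281,  y_4 = 95831·179410429834812+4884·3520286834677271 = 34386161802063660336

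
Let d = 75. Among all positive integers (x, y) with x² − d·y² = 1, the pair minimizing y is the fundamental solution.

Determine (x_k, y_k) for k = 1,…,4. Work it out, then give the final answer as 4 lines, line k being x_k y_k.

26 3
1351 156
70226 8109
3650401 421512

√75 = [8; 1,1,1,16, …], period ℓ=4 (even) → k=3
step 0: (8, 1)  from 8·(1,0) + (0,1)
…
step 2: (17, 2)  from 1·(9,1) + (8,1)
step 3: (26, 3)  from 1·(17,2) + (9,1)
fundamental: x₁=26, y₁=3  (since 676 − 75·9 = 1)
k=2:  x_2 = 26·26+75·3·3 = 1351,  y_2 = 26·3+3·26 = 156
k=3:  x_3 = 26·1351+75·3·156 = 70226,  y_3 = 26·156+3·1351 = 8109
k=4:  x_4 = 26·70226+75·3·8109 = 3650401,  y_4 = 26·8109+3·70226 = 421512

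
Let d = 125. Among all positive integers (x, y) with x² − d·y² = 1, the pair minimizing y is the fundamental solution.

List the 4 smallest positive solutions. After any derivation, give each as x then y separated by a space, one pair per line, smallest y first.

930249 83204
1730726404001 154800875592
3220013013190122249 288006719437081612
5990827771012465337616001 535835925499096664087184

d=125: √d = [11; 5,1,1,5,22] (ℓ=5, odd), read p_9/q_9
k=0  a_k=11  p_k/q_k = 11/1
k=1  a_k=5  p_k/q_k = 56/5
k=2  a_k=1  p_k/q_k = 67/6
k=3  a_k=1  p_k/q_k = 123/11
k=4  a_k=5  p_k/q_k = 682/61
k=5  a_k=22  p_k/q_k = 15127/1353
…
k=7  a_k=1  p_k/q_k = 91444/8179
k=8  a_k=1  p_k/q_k = 167761/15005
k=9  a_k=5  p_k/q_k = 930249/83204
(x₁, y₁) = (930249, 83204);  930249² − 125·83204² = 1 ✓
(930249+83204√125)^2 = 1730726404001 + 154800875592√125
(930249+83204√125)^3 = 3220013013190122249 + 288006719437081612√125
(930249+83204√125)^4 = 5990827771012465337616001 + 535835925499096664087184√125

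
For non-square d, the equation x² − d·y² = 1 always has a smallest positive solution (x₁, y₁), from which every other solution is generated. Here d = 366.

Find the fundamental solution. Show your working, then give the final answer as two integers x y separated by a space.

[19; 7,1,1,1,2,12,2,1,1,1,7,38] for √366; ℓ=12 ⇒ convergent index 11
k=0  a_k=19  p_k/q_k = 19/1
…
k=2  a_k=1  p_k/q_k = 153/8
k=3  a_k=1  p_k/q_k = 287/15
…
k=6  a_k=12  p_k/q_k = 14444/755
k=7  a_k=2  p_k/q_k = 30055/1571
k=8  a_k=1  p_k/q_k = 44499/2326
k=9  a_k=1  p_k/q_k = 74554/3897
k=10  a_k=1  p_k/q_k = 119053/6223
k=11  a_k=7  p_k/q_k = 907925/47458
→ (907925, 47458).  Check: 907925²=824327805625, 366·47458²=824327805624, difference 1.

907925 47458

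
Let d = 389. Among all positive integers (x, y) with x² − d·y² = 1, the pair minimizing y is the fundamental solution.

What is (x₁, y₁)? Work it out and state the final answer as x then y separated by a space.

3287049 166660

√389 = [19; 1,2,1,1,1,1,2,1,38, …], period ℓ=9 (odd) → k=17
step 0: (19, 1)  from 19·(1,0) + (0,1)
…
step 2: (59, 3)  from 2·(20,1) + (19,1)
…
step 6: (355, 18)  from 1·(217,11) + (138,7)
…
step 10: (50925, 2582)  from 1·(49643,2517) + (1282,65)
…
step 13: (353911, 17944)  from 1·(202418,10263) + (151493,7681)
step 14: (556329, 28207)  from 1·(353911,17944) + (202418,10263)
…
step 16: (2376809, 120509)  from 2·(910240,46151) + (556329,28207)
step 17: (3287049, 166660)  from 1·(2376809,120509) + (910240,46151)
→ (3287049, 166660).  Check: 3287049²=10804691128401, 389·166660²=10804691128400, difference 1.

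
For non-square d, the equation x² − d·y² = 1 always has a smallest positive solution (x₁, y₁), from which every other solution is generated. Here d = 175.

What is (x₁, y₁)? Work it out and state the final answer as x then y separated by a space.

2024 153

d=175: √d = [13; 4,2,1,2,4,26] (ℓ=6, even), read p_5/q_5
k=0  a_k=13  p_k/q_k = 13/1
…
k=4  a_k=2  p_k/q_k = 463/35
k=5  a_k=4  p_k/q_k = 2024/153
(x₁, y₁) = (2024, 153);  2024² − 175·153² = 1 ✓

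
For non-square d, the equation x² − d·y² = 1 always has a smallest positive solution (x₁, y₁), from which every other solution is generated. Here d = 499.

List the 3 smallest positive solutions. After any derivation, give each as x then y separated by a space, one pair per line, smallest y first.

4490 201
40320199 1804980
362075382530 16208720199

[22; 2,1,21,1,2,44] for √499; ℓ=6 ⇒ convergent index 5
step 0: (22, 1)  from 22·(1,0) + (0,1)
…
step 4: (1519, 68)  from 1·(1452,65) + (67,3)
step 5: (4490, 201)  from 2·(1519,68) + (1452,65)
(x₁, y₁) = (4490, 201);  4490² − 499·201² = 1 ✓
(x_2, y_2) = (4490·4490 + 499·201·201, 4490·201 + 201·4490) = (40320199, 1804980)
(x_3, y_3) = (4490·40320199 + 499·201·1804980, 4490·1804980 + 201·40320199) = (362075382530, 16208720199)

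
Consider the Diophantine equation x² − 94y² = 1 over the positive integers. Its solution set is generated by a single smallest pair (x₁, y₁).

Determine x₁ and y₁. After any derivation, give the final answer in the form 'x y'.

[9; 1,2,3,1,1,…,2,1,18] for √94; ℓ=16 ⇒ convergent index 15
step 0: (9, 1)  from 9·(1,0) + (0,1)
step 1: (10, 1)  from 1·(9,1) + (1,0)
step 2: (29, 3)  from 2·(10,1) + (9,1)
step 3: (97, 10)  from 3·(29,3) + (10,1)
step 4: (126, 13)  from 1·(97,10) + (29,3)
step 5: (223, 23)  from 1·(126,13) + (97,10)
step 6: (1241, 128)  from 5·(223,23) + (126,13)
step 7: (1464, 151)  from 1·(1241,128) + (223,23)
…
step 9: (14417, 1487)  from 1·(12953,1336) + (1464,151)
step 10: (85038, 8771)  from 5·(14417,1487) + (12953,1336)
step 11: (99455, 10258)  from 1·(85038,8771) + (14417,1487)
step 12: (184493, 19029)  from 1·(99455,10258) + (85038,8771)
…
step 14: (1490361, 153719)  from 2·(652934,67345) + (184493,19029)
step 15: (2143295, 221064)  from 1·(1490361,153719) + (652934,67345)
→ (2143295, 221064).  Check: 2143295²=4593713457025, 94·221064²=4593713457024, difference 1.

2143295 221064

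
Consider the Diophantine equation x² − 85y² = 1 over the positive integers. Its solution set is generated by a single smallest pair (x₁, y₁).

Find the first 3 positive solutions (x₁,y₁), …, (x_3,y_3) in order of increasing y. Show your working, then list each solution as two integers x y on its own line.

285769 30996
163327842721 17715391848
93348068572789129 10125019625991228

√85 → a₀=9, period (4,1,1,4,18); ℓ=5 odd so k=9
a_0=9:  p_0=9·1+0=9,  q_0=9·0+1=1
…
a_6=4:  p_6=4·6887+378=27926,  q_6=4·747+41=3029
a_7=1:  p_7=1·27926+6887=34813,  q_7=1·3029+747=3776
a_8=1:  p_8=1·34813+27926=62739,  q_8=1·3776+3029=6805
a_9=4:  p_9=4·62739+34813=285769,  q_9=4·6805+3776=30996
→ (285769, 30996).  Check: 285769²=81663921361, 85·30996²=81663921360, difference 1.
k=2:  x_2 = 285769·285769+85·30996·30996 = 163327842721,  y_2 = 285769·30996+30996·285769 = 17715391848
k=3:  x_3 = 285769·163327842721+85·30996·17715391848 = 93348068572789129,  y_3 = 285769·17715391848+30996·163327842721 = 10125019625991228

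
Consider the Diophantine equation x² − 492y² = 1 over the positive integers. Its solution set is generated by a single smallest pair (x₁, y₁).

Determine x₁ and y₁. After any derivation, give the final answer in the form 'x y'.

d=492: √d = [22; 5,1,1,10,1,1,5,44] (ℓ=8, even), read p_7/q_7
step 0: (22, 1)  from 22·(1,0) + (0,1)
step 1: (111, 5)  from 5·(22,1) + (1,0)
step 2: (133, 6)  from 1·(111,5) + (22,1)
step 3: (244, 11)  from 1·(133,6) + (111,5)
step 4: (2573, 116)  from 10·(244,11) + (133,6)
step 5: (2817, 127)  from 1·(2573,116) + (244,11)
step 6: (5390, 243)  from 1·(2817,127) + (2573,116)
step 7: (29767, 1342)  from 5·(5390,243) + (2817,127)
fundamental: x₁=29767, y₁=1342  (since 886074289 − 492·1800964 = 1)

29767 1342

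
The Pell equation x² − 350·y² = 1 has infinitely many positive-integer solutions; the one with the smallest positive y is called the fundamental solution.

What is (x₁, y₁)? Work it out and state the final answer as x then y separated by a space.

449 24

[18; 1,2,2,2,1,36] for √350; ℓ=6 ⇒ convergent index 5
k=0  a_k=18  p_k/q_k = 18/1
k=1  a_k=1  p_k/q_k = 19/1
k=2  a_k=2  p_k/q_k = 56/3
k=3  a_k=2  p_k/q_k = 131/7
k=4  a_k=2  p_k/q_k = 318/17
k=5  a_k=1  p_k/q_k = 449/24
fundamental: x₁=449, y₁=24  (since 201601 − 350·576 = 1)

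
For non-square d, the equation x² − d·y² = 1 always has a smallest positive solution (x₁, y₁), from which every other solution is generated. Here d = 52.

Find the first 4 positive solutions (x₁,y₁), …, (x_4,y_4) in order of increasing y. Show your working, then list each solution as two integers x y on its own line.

√52 = [7; 4,1,2,1,4,14, …], period ℓ=6 (even) → k=5
step 0: (7, 1)  from 7·(1,0) + (0,1)
step 1: (29, 4)  from 4·(7,1) + (1,0)
…
step 3: (101, 14)  from 2·(36,5) + (29,4)
step 4: (137, 19)  from 1·(101,14) + (36,5)
step 5: (649, 90)  from 4·(137,19) + (101,14)
(x₁, y₁) = (649, 90);  649² − 52·90² = 1 ✓
n=2: (649,90)∘(649,90) = (649·649+52·90·90, 649·90+90·649) = (842401,116820)
n=3: (842401,116820)∘(649,90) = (649·842401+52·90·116820, 649·116820+90·842401) = (1093435849,151632270)
n=4: (1093435849,151632270)∘(649,90) = (649·1093435849+52·90·151632270, 649·151632270+90·1093435849) = (1419278889601,196818569640)

649 90
842401 116820
1093435849 151632270
1419278889601 196818569640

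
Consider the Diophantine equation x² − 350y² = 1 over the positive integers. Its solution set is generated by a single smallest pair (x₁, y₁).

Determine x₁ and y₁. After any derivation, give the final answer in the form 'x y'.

449 24

√350 = [18; 1,2,2,2,1,36, …], period ℓ=6 (even) → k=5
step 0: (18, 1)  from 18·(1,0) + (0,1)
step 1: (19, 1)  from 1·(18,1) + (1,0)
…
step 4: (318, 17)  from 2·(131,7) + (56,3)
step 5: (449, 24)  from 1·(318,17) + (131,7)
(x₁, y₁) = (449, 24);  449² − 350·24² = 1 ✓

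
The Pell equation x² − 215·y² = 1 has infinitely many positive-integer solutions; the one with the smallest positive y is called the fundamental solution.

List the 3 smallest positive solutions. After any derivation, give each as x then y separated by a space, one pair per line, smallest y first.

d=215: √d = [14; 1,1,1,28] (ℓ=4, even), read p_3/q_3
i=0: a=14 ⇒ p=14, q=1
i=1: a=1 ⇒ p=15, q=1
i=2: a=1 ⇒ p=29, q=2
i=3: a=1 ⇒ p=44, q=3
→ (44, 3).  Check: 44²=1936, 215·3²=1935, difference 1.
n=2: (44,3)∘(44,3) = (44·44+215·3·3, 44·3+3·44) = (3871,264)
n=3: (3871,264)∘(44,3) = (44·3871+215·3·264, 44·264+3·3871) = (340604,23229)

44 3
3871 264
340604 23229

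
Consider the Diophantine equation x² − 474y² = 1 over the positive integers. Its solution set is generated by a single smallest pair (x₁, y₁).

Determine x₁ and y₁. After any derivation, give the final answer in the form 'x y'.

193549 8890

d=474: √d = [21; 1,3,2,1,1,…,3,1,42] (ℓ=14, even), read p_13/q_13
step 0: (21, 1)  from 21·(1,0) + (0,1)
step 1: (22, 1)  from 1·(21,1) + (1,0)
step 2: (87, 4)  from 3·(22,1) + (21,1)
step 3: (196, 9)  from 2·(87,4) + (22,1)
step 4: (283, 13)  from 1·(196,9) + (87,4)
step 5: (479, 22)  from 1·(283,13) + (196,9)
step 6: (762, 35)  from 1·(479,22) + (283,13)
…
step 10: (16677, 766)  from 1·(10864,499) + (5813,267)
step 11: (44218, 2031)  from 2·(16677,766) + (10864,499)
step 12: (149331, 6859)  from 3·(44218,2031) + (16677,766)
step 13: (193549, 8890)  from 1·(149331,6859) + (44218,2031)
→ (193549, 8890).  Check: 193549²=37461215401, 474·8890²=37461215400, difference 1.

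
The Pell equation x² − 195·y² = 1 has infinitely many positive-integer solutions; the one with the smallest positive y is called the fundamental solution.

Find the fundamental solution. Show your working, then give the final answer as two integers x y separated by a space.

√195 = [13; 1,26, …], period ℓ=2 (even) → k=1
i=0: a=13 ⇒ p=13, q=1
i=1: a=1 ⇒ p=14, q=1
(x₁, y₁) = (14, 1);  14² − 195·1² = 1 ✓

14 1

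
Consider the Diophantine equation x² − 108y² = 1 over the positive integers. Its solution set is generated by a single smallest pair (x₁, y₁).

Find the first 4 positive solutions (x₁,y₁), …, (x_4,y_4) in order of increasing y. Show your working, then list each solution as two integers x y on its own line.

d=108: √d = [10; 2,1,1,4,1,1,2,20] (ℓ=8, even), read p_7/q_7
step 0: (10, 1)  from 10·(1,0) + (0,1)
…
step 3: (52, 5)  from 1·(31,3) + (21,2)
…
step 6: (530, 51)  from 1·(291,28) + (239,23)
step 7: (1351, 130)  from 2·(530,51) + (291,28)
→ (1351, 130).  Check: 1351²=1825201, 108·130²=1825200, difference 1.
(x_2, y_2) = (1351·1351 + 108·130·130, 1351·130 + 130·1351) = (3650401, 351260)
(x_3, y_3) = (1351·3650401 + 108·130·351260, 1351·351260 + 130·3650401) = (9863382151, 949104390)
(x_4, y_4) = (1351·9863382151 + 108·130·949104390, 1351·949104390 + 130·9863382151) = (26650854921601, 2564479710520)

1351 130
3650401 351260
9863382151 949104390
26650854921601 2564479710520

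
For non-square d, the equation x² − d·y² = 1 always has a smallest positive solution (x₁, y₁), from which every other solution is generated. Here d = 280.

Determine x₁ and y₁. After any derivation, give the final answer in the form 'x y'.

√280 = [16; 1,2,1,2,1,32, …], period ℓ=6 (even) → k=5
i=0: a=16 ⇒ p=16, q=1
i=1: a=1 ⇒ p=17, q=1
i=2: a=2 ⇒ p=50, q=3
i=3: a=1 ⇒ p=67, q=4
i=4: a=2 ⇒ p=184, q=11
i=5: a=1 ⇒ p=251, q=15
→ (251, 15).  Check: 251²=63001, 280·15²=63000, difference 1.

251 15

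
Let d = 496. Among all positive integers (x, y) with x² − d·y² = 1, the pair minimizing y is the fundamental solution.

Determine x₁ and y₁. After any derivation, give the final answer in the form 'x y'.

4620799 207480

[22; 3,1,2,4,1,…,1,3,44] for √496; ℓ=16 ⇒ convergent index 15
i=0: a=22 ⇒ p=22, q=1
i=1: a=3 ⇒ p=67, q=3
i=2: a=1 ⇒ p=89, q=4
i=3: a=2 ⇒ p=245, q=11
…
i=5: a=1 ⇒ p=1314, q=59
i=6: a=1 ⇒ p=2383, q=107
…
i=8: a=2 ⇒ p=14543, q=653
i=9: a=2 ⇒ p=35166, q=1579
…
i=11: a=1 ⇒ p=84875, q=3811
i=12: a=4 ⇒ p=389209, q=17476
i=13: a=2 ⇒ p=863293, q=38763
i=14: a=1 ⇒ p=1252502, q=56239
i=15: a=3 ⇒ p=4620799, q=207480
→ (4620799, 207480).  Check: 4620799²=21351783398401, 496·207480²=21351783398400, difference 1.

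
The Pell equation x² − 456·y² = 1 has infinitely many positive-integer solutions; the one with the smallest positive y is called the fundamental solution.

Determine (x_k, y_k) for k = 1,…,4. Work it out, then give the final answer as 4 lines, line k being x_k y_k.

1025 48
2101249 98400
4307559425 201719952
8830494720001 413525803200

d=456: √d = [21; 2,1,4,1,2,42] (ℓ=6, even), read p_5/q_5
step 0: (21, 1)  from 21·(1,0) + (0,1)
step 1: (43, 2)  from 2·(21,1) + (1,0)
step 2: (64, 3)  from 1·(43,2) + (21,1)
step 3: (299, 14)  from 4·(64,3) + (43,2)
step 4: (363, 17)  from 1·(299,14) + (64,3)
step 5: (1025, 48)  from 2·(363,17) + (299,14)
(x₁, y₁) = (1025, 48);  1025² − 456·48² = 1 ✓
k=2:  x_2 = 1025·1025+456·48·48 = 2101249,  y_2 = 1025·48+48·1025 = 98400
k=3:  x_3 = 1025·2101249+456·48·98400 = 4307559425,  y_3 = 1025·98400+48·2101249 = 201719952
k=4:  x_4 = 1025·4307559425+456·48·201719952 = 8830494720001,  y_4 = 1025·201719952+48·4307559425 = 413525803200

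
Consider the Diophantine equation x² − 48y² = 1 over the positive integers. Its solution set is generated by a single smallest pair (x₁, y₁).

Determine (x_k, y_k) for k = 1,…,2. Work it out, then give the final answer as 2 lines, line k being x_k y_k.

7 1
97 14

d=48: √d = [6; 1,12] (ℓ=2, even), read p_1/q_1
step 0: (6, 1)  from 6·(1,0) + (0,1)
step 1: (7, 1)  from 1·(6,1) + (1,0)
(x₁, y₁) = (7, 1);  7² − 48·1² = 1 ✓
(x_2, y_2) = (7·7 + 48·1·1, 7·1 + 1·7) = (97, 14)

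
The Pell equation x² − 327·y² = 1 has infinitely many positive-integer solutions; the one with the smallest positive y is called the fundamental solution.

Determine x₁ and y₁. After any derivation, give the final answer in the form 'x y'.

217 12

d=327: √d = [18; 12,36] (ℓ=2, even), read p_1/q_1
i=0: a=18 ⇒ p=18, q=1
i=1: a=12 ⇒ p=217, q=12
(x₁, y₁) = (217, 12);  217² − 327·12² = 1 ✓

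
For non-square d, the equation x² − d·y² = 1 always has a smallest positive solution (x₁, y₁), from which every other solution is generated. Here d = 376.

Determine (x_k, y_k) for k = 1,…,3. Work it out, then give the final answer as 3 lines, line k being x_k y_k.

√376 → a₀=19, period (2,1,1,3,1,…,1,2,38); ℓ=16 even so k=15
step 0: (19, 1)  from 19·(1,0) + (0,1)
step 1: (39, 2)  from 2·(19,1) + (1,0)
step 2: (58, 3)  from 1·(39,2) + (19,1)
…
step 5: (446, 23)  from 1·(349,18) + (97,5)
…
step 9: (28834, 1487)  from 2·(12953,668) + (2928,151)
…
step 14: (837427, 43187)  from 1·(468441,24158) + (368986,19029)
step 15: (2143295, 110532)  from 2·(837427,43187) + (468441,24158)
fundamental: x₁=2143295, y₁=110532  (since 4593713457025 − 376·12217323024 = 1)
n=2: (2143295,110532)∘(2143295,110532) = (2143295·2143295+376·110532·110532, 2143295·110532+110532·2143295) = (9187426914049,473805365880)
n=3: (9187426914049,473805365880)∘(2143295,110532) = (2143295·9187426914049+376·110532·473805365880, 2143295·473805365880+110532·9187426914049) = (39382732335491159615,2031009343327438668)

2143295 110532
9187426914049 473805365880
39382732335491159615 2031009343327438668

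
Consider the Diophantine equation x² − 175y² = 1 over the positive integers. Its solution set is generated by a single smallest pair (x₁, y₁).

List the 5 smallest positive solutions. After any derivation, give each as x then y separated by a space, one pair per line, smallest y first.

√175 = [13; 4,2,1,2,4,26, …], period ℓ=6 (even) → k=5
step 0: (13, 1)  from 13·(1,0) + (0,1)
…
step 2: (119, 9)  from 2·(53,4) + (13,1)
step 3: (172, 13)  from 1·(119,9) + (53,4)
step 4: (463, 35)  from 2·(172,13) + (119,9)
step 5: (2024, 153)  from 4·(463,35) + (172,13)
→ (2024, 153).  Check: 2024²=4096576, 175·153²=4096575, difference 1.
(2024+153√175)^2 = 8193151 + 619344√175
(2024+153√175)^3 = 33165873224 + 2507104359√175
(2024+153√175)^4 = 134255446617601 + 10148757825888√175
(2024+153√175)^5 = 543466014742175624 + 41082169172090265√175

2024 153
8193151 619344
33165873224 2507104359
134255446617601 10148757825888
543466014742175624 41082169172090265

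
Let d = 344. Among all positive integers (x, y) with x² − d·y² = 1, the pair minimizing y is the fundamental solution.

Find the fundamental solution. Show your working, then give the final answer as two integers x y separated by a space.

√344 → a₀=18, period (1,1,4,1,3,1,4,1,1,36); ℓ=10 even so k=9
step 0: (18, 1)  from 18·(1,0) + (0,1)
…
step 3: (167, 9)  from 4·(37,2) + (19,1)
step 4: (204, 11)  from 1·(167,9) + (37,2)
step 5: (779, 42)  from 3·(204,11) + (167,9)
step 6: (983, 53)  from 1·(779,42) + (204,11)
step 7: (4711, 254)  from 4·(983,53) + (779,42)
step 8: (5694, 307)  from 1·(4711,254) + (983,53)
step 9: (10405, 561)  from 1·(5694,307) + (4711,254)
→ (10405, 561).  Check: 10405²=108264025, 344·561²=108264024, difference 1.

10405 561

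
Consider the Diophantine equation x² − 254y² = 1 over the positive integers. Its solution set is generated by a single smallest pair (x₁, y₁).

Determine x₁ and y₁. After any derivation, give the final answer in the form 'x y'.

√254 → a₀=15, period (1,14,1,30); ℓ=4 even so k=3
step 0: (15, 1)  from 15·(1,0) + (0,1)
…
step 2: (239, 15)  from 14·(16,1) + (15,1)
step 3: (255, 16)  from 1·(239,15) + (16,1)
fundamental: x₁=255, y₁=16  (since 65025 − 254·256 = 1)

255 16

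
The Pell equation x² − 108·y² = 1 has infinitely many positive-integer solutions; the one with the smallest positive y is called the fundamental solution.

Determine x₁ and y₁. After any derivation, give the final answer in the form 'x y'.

1351 130

√108 → a₀=10, period (2,1,1,4,1,1,2,20); ℓ=8 even so k=7
a_0=10:  p_0=10·1+0=10,  q_0=10·0+1=1
…
a_2=1:  p_2=1·21+10=31,  q_2=1·2+1=3
…
a_4=4:  p_4=4·52+31=239,  q_4=4·5+3=23
a_5=1:  p_5=1·239+52=291,  q_5=1·23+5=28
a_6=1:  p_6=1·291+239=530,  q_6=1·28+23=51
a_7=2:  p_7=2·530+291=1351,  q_7=2·51+28=130
(x₁, y₁) = (1351, 130);  1351² − 108·130² = 1 ✓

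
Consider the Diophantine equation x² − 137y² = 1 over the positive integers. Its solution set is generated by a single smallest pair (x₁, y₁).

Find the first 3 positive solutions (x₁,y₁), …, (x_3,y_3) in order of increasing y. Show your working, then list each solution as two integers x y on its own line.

6083073 519712
74007554246657 6322892069952
900386710067742990849 76925228065277725280

√137 = [11; 1,2,2,1,1,2,2,1,22, …], period ℓ=9 (odd) → k=17
i=0: a=11 ⇒ p=11, q=1
…
i=2: a=2 ⇒ p=35, q=3
i=3: a=2 ⇒ p=82, q=7
…
i=5: a=1 ⇒ p=199, q=17
…
i=7: a=2 ⇒ p=1229, q=105
…
i=11: a=2 ⇒ p=122279, q=10447
i=12: a=2 ⇒ p=285899, q=24426
i=13: a=1 ⇒ p=408178, q=34873
i=14: a=1 ⇒ p=694077, q=59299
…
i=16: a=2 ⇒ p=4286741, q=366241
i=17: a=1 ⇒ p=6083073, q=519712
fundamental: x₁=6083073, y₁=519712  (since 37003777123329 − 137·270100562944 = 1)
(6083073+519712√137)^2 = 74007554246657 + 6322892069952√137
(6083073+519712√137)^3 = 900386710067742990849 + 76925228065277725280√137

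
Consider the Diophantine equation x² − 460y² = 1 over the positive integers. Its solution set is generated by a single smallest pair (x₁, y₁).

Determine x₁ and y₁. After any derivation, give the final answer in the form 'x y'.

√460 → a₀=21, period (2,4,3,1,2,10,2,1,3,4,2,42); ℓ=12 even so k=11
i=0: a=21 ⇒ p=21, q=1
i=1: a=2 ⇒ p=43, q=2
i=2: a=4 ⇒ p=193, q=9
…
i=5: a=2 ⇒ p=2252, q=105
i=6: a=10 ⇒ p=23335, q=1088
…
i=9: a=3 ⇒ p=265693, q=12388
i=10: a=4 ⇒ p=1135029, q=52921
i=11: a=2 ⇒ p=2535751, q=118230
→ (2535751, 118230).  Check: 2535751²=6430033134001, 460·118230²=6430033134000, difference 1.

2535751 118230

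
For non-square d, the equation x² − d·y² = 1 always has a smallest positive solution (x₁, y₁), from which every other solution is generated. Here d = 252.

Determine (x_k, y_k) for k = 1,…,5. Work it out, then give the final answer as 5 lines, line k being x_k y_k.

127 8
32257 2032
8193151 516120
2081028097 131092448
528572943487 33296965672

[15; 1,6,1,30] for √252; ℓ=4 ⇒ convergent index 3
step 0: (15, 1)  from 15·(1,0) + (0,1)
step 1: (16, 1)  from 1·(15,1) + (1,0)
step 2: (111, 7)  from 6·(16,1) + (15,1)
step 3: (127, 8)  from 1·(111,7) + (16,1)
→ (127, 8).  Check: 127²=16129, 252·8²=16128, difference 1.
k=2:  x_2 = 127·127+252·8·8 = 32257,  y_2 = 127·8+8·127 = 2032
k=3:  x_3 = 127·32257+252·8·2032 = 8193151,  y_3 = 127·2032+8·32257 = 516120
k=4:  x_4 = 127·8193151+252·8·516120 = 2081028097,  y_4 = 127·516120+8·8193151 = 131092448
k=5:  x_5 = 127·2081028097+252·8·131092448 = 528572943487,  y_5 = 127·131092448+8·2081028097 = 33296965672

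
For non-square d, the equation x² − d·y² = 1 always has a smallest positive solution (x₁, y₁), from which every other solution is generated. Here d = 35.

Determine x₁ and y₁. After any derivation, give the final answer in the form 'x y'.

√35 → a₀=5, period (1,10); ℓ=2 even so k=1
k=0  a_k=5  p_k/q_k = 5/1
k=1  a_k=1  p_k/q_k = 6/1
(x₁, y₁) = (6, 1);  6² − 35·1² = 1 ✓

6 1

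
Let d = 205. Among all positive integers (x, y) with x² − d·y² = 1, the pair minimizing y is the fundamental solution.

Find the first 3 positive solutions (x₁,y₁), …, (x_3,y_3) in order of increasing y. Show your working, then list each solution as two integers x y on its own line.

39689 2772
3150433441 220035816
250075105640009 17466002999676

d=205: √d = [14; 3,6,1,4,1,6,3,28] (ℓ=8, even), read p_7/q_7
i=0: a=14 ⇒ p=14, q=1
…
i=3: a=1 ⇒ p=315, q=22
…
i=6: a=6 ⇒ p=12614, q=881
i=7: a=3 ⇒ p=39689, q=2772
→ (39689, 2772).  Check: 39689²=1575216721, 205·2772²=1575216720, difference 1.
k=2:  x_2 = 39689·39689+205·2772·2772 = 3150433441,  y_2 = 39689·2772+2772·39689 = 220035816
k=3:  x_3 = 39689·3150433441+205·2772·220035816 = 250075105640009,  y_3 = 39689·220035816+2772·3150433441 = 17466002999676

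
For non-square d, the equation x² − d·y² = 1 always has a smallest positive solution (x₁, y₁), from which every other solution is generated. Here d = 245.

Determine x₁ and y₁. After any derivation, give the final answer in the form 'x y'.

51841 3312

√245 = [15; 1,1,1,7,6,7,1,1,1,30, …], period ℓ=10 (even) → k=9
step 0: (15, 1)  from 15·(1,0) + (0,1)
step 1: (16, 1)  from 1·(15,1) + (1,0)
…
step 3: (47, 3)  from 1·(31,2) + (16,1)
…
step 6: (15809, 1010)  from 7·(2207,141) + (360,23)
step 7: (18016, 1151)  from 1·(15809,1010) + (2207,141)
step 8: (33825, 2161)  from 1·(18016,1151) + (15809,1010)
step 9: (51841, 3312)  from 1·(33825,2161) + (18016,1151)
→ (51841, 3312).  Check: 51841²=2687489281, 245·3312²=2687489280, difference 1.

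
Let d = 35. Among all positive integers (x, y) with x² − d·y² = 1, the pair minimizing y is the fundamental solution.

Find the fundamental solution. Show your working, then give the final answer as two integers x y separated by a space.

6 1

d=35: √d = [5; 1,10] (ℓ=2, even), read p_1/q_1
k=0  a_k=5  p_k/q_k = 5/1
k=1  a_k=1  p_k/q_k = 6/1
→ (6, 1).  Check: 6²=36, 35·1²=35, difference 1.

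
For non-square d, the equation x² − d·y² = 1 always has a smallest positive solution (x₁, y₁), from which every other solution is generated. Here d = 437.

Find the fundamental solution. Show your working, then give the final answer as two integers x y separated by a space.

√437 → a₀=20, period (1,9,2,9,1,40); ℓ=6 even so k=5
step 0: (20, 1)  from 20·(1,0) + (0,1)
step 1: (21, 1)  from 1·(20,1) + (1,0)
step 2: (209, 10)  from 9·(21,1) + (20,1)
step 3: (439, 21)  from 2·(209,10) + (21,1)
step 4: (4160, 199)  from 9·(439,21) + (209,10)
step 5: (4599, 220)  from 1·(4160,199) + (439,21)
fundamental: x₁=4599, y₁=220  (since 21150801 − 437·48400 = 1)

4599 220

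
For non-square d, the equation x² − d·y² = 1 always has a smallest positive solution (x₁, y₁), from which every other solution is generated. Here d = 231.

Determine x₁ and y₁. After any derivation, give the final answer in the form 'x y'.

[15; 5,30] for √231; ℓ=2 ⇒ convergent index 1
i=0: a=15 ⇒ p=15, q=1
i=1: a=5 ⇒ p=76, q=5
→ (76, 5).  Check: 76²=5776, 231·5²=5775, difference 1.

76 5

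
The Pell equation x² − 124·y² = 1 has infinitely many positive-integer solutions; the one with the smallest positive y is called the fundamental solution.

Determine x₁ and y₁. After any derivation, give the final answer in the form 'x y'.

√124 → a₀=11, period (7,2,1,1,1,…,2,7,22); ℓ=16 even so k=15
i=0: a=11 ⇒ p=11, q=1
i=1: a=7 ⇒ p=78, q=7
…
i=3: a=1 ⇒ p=245, q=22
…
i=5: a=1 ⇒ p=657, q=59
…
i=7: a=1 ⇒ p=3040, q=273
i=8: a=4 ⇒ p=14543, q=1306
i=9: a=1 ⇒ p=17583, q=1579
i=10: a=3 ⇒ p=67292, q=6043
…
i=12: a=1 ⇒ p=152167, q=13665
i=13: a=1 ⇒ p=237042, q=21287
i=14: a=2 ⇒ p=626251, q=56239
i=15: a=7 ⇒ p=4620799, q=414960
fundamental: x₁=4620799, y₁=414960  (since 21351783398401 − 124·172191801600 = 1)

4620799 414960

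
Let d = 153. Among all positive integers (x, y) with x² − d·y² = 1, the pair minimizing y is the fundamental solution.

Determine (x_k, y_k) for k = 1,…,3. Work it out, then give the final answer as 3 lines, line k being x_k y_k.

√153 → a₀=12, period (2,1,2,2,2,1,2,24); ℓ=8 even so k=7
step 0: (12, 1)  from 12·(1,0) + (0,1)
step 1: (25, 2)  from 2·(12,1) + (1,0)
…
step 5: (569, 46)  from 2·(235,19) + (99,8)
step 6: (804, 65)  from 1·(569,46) + (235,19)
step 7: (2177, 176)  from 2·(804,65) + (569,46)
(x₁, y₁) = (2177, 176);  2177² − 153·176² = 1 ✓
(x_2, y_2) = (2177·2177 + 153·176·176, 2177·176 + 176·2177) = (9478657, 766304)
(x_3, y_3) = (2177·9478657 + 153·176·766304, 2177·766304 + 176·9478657) = (41270070401, 3336487440)

2177 176
9478657 766304
41270070401 3336487440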